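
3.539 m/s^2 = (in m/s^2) 3.539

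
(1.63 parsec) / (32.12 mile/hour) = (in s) 3.503e+15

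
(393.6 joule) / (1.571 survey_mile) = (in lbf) 0.035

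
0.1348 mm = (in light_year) 1.425e-20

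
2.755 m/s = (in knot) 5.355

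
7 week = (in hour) 1176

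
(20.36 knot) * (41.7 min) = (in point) 7.429e+07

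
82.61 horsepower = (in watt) 6.16e+04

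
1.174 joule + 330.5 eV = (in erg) 1.174e+07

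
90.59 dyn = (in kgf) 9.238e-05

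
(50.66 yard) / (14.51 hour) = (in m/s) 0.0008868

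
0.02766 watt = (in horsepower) 3.709e-05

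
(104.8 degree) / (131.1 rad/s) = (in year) 4.424e-10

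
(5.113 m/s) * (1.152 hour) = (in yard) 2.319e+04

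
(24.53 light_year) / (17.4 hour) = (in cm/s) 3.705e+14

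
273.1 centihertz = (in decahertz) 0.2731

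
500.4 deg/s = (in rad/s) 8.734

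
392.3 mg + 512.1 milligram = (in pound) 0.001994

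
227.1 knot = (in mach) 0.3431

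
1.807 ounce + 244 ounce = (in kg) 6.969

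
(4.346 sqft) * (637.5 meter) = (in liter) 2.574e+05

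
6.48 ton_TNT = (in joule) 2.711e+10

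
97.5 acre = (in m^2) 3.946e+05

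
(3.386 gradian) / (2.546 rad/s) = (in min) 0.0003482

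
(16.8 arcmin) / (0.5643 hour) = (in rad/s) 2.406e-06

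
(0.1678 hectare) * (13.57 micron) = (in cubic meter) 0.02277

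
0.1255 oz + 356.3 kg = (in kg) 356.3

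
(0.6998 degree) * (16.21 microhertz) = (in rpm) 1.891e-06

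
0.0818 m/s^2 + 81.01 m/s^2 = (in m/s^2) 81.09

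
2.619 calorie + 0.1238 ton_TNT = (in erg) 5.18e+15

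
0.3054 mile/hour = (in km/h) 0.4915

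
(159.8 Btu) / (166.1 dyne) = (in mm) 1.015e+11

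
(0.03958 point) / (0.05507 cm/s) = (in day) 2.935e-07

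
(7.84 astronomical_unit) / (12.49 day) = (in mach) 3192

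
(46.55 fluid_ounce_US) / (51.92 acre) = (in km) 6.552e-12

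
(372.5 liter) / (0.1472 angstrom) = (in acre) 6.253e+06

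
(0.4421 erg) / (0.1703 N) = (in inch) 1.022e-05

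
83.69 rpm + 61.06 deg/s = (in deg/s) 563.2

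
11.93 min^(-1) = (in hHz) 0.001988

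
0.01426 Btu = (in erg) 1.505e+08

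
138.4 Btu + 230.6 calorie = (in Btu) 139.3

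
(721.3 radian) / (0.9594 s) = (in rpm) 7179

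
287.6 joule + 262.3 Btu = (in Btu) 262.6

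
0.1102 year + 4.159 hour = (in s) 3.49e+06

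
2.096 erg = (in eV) 1.308e+12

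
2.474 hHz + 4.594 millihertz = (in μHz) 2.474e+08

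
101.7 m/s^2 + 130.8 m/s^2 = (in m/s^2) 232.5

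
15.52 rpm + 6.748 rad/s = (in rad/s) 8.373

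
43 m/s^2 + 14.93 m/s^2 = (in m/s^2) 57.93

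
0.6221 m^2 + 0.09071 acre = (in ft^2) 3958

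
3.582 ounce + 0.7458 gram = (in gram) 102.3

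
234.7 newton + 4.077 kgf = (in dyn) 2.747e+07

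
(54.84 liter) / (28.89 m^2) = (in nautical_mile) 1.025e-06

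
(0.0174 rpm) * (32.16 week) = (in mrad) 3.544e+07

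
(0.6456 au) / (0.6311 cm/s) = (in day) 1.771e+08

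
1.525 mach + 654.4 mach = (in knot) 4.341e+05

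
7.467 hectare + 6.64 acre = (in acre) 25.09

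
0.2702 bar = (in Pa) 2.702e+04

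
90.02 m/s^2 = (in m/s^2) 90.02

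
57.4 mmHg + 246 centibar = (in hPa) 2537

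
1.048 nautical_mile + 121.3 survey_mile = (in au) 1.318e-06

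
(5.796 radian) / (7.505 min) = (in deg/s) 0.7375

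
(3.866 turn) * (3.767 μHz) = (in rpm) 0.0008738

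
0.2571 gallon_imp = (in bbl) 0.007352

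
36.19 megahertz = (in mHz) 3.619e+10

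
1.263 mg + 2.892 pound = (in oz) 46.27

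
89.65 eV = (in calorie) 3.433e-18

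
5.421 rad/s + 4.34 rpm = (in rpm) 56.11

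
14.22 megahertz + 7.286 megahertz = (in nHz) 2.151e+16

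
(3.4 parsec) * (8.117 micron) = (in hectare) 8.516e+07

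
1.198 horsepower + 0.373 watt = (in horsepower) 1.199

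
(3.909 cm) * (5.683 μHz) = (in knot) 4.318e-07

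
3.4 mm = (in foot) 0.01115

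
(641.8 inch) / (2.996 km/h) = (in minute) 0.3265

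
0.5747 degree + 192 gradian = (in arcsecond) 6.241e+05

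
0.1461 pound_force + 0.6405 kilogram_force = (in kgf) 0.7068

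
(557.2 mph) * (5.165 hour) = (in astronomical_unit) 3.096e-05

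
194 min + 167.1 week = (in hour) 2.808e+04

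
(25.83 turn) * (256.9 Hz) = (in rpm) 3.981e+05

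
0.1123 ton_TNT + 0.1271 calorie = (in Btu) 4.453e+05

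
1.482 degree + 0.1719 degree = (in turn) 0.004594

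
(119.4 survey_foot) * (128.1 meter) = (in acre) 1.152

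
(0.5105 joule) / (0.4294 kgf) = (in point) 343.6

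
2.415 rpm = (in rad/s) 0.2529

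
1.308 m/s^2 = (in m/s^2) 1.308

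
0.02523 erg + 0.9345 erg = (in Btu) 9.096e-11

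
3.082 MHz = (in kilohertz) 3082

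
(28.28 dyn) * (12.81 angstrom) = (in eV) 2.261e+06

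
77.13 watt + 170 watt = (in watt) 247.1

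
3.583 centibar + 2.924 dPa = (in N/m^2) 3583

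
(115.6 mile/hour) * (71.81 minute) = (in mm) 2.227e+08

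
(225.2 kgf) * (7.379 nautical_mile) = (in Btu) 2.861e+04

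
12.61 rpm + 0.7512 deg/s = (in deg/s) 76.41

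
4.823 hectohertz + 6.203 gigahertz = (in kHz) 6.203e+06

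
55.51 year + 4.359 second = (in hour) 4.863e+05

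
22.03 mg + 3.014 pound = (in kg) 1.367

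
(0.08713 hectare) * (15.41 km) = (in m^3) 1.343e+07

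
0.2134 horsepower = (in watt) 159.1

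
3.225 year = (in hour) 2.825e+04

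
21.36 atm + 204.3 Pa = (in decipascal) 2.165e+07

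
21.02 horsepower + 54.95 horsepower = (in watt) 5.665e+04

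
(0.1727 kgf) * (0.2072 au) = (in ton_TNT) 12.55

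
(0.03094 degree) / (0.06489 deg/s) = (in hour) 0.0001324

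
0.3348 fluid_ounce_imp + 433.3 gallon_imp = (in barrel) 12.39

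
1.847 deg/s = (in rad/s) 0.03224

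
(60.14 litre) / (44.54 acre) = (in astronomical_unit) 2.23e-18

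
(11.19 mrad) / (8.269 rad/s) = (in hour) 3.759e-07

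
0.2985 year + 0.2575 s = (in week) 15.56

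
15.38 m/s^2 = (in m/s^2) 15.38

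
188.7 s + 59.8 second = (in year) 7.88e-06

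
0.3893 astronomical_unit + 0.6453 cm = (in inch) 2.293e+12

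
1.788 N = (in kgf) 0.1823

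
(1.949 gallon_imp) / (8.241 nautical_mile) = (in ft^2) 6.249e-06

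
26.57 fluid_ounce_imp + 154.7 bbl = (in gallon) 6498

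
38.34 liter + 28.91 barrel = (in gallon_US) 1224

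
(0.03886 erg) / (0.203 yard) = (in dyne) 0.002093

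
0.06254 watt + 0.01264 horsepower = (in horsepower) 0.01272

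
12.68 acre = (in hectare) 5.131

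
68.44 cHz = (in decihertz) 6.844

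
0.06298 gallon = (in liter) 0.2384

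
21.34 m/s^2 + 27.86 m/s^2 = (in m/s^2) 49.2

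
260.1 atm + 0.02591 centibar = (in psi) 3822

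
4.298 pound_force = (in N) 19.12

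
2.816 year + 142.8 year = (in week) 7593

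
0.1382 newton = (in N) 0.1382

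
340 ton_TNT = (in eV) 8.879e+30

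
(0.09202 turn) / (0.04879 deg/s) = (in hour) 0.1886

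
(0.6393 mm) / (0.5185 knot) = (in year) 7.6e-11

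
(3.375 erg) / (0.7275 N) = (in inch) 1.826e-05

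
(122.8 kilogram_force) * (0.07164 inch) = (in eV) 1.368e+19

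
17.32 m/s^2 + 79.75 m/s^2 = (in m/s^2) 97.07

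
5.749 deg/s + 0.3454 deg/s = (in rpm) 1.016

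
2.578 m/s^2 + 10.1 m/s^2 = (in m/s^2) 12.68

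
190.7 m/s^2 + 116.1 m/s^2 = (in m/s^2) 306.8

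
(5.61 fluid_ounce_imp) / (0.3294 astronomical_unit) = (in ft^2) 3.482e-14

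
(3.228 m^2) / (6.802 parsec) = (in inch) 6.055e-16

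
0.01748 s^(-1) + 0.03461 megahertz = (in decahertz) 3461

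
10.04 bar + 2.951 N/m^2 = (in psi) 145.6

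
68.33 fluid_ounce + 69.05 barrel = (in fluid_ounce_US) 3.713e+05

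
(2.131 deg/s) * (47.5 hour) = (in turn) 1012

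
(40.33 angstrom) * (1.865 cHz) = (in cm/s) 7.522e-09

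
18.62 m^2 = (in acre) 0.004601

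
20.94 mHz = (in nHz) 2.094e+07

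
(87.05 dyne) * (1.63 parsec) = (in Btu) 4.15e+10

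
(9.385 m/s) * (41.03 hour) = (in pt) 3.929e+09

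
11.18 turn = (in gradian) 4472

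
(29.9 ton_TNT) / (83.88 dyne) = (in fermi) 1.491e+29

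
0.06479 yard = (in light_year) 6.262e-18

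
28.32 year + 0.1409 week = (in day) 1.034e+04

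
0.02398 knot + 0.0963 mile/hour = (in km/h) 0.1994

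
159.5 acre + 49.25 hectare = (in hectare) 113.8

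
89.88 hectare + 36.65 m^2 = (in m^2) 8.988e+05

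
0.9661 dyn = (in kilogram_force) 9.851e-07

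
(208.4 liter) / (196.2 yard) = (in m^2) 0.001162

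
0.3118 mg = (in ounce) 1.1e-05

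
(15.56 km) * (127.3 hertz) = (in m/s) 1.981e+06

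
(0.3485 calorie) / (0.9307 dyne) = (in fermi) 1.567e+20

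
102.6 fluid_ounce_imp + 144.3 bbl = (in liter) 2.294e+04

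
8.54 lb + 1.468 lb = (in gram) 4540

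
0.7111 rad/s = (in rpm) 6.791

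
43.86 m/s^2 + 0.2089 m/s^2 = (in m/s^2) 44.07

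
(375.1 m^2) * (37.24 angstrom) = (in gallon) 0.000369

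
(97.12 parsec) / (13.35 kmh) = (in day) 9.353e+12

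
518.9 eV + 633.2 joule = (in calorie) 151.3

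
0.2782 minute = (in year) 5.293e-07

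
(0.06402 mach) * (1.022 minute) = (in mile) 0.8306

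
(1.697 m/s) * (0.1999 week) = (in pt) 5.816e+08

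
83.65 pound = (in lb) 83.65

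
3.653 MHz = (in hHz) 3.653e+04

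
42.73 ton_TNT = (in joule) 1.788e+11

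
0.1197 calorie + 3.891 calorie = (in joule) 16.78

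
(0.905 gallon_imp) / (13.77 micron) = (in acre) 0.07383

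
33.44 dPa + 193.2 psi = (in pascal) 1.332e+06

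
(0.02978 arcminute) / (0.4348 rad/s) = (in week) 3.294e-11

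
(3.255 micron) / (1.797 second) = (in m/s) 1.811e-06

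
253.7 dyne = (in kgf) 0.0002587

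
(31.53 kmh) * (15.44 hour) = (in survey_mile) 302.5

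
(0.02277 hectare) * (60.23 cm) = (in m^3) 137.1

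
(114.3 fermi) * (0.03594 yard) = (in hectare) 3.756e-19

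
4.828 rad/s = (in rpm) 46.1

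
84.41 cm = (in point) 2393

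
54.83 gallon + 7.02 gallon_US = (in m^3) 0.2341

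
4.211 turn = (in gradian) 1684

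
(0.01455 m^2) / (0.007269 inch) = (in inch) 3103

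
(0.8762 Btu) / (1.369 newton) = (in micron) 6.753e+08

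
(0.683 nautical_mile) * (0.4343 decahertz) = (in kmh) 1.978e+04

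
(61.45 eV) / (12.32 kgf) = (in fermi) 8.149e-05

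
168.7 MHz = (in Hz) 1.687e+08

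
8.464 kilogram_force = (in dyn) 8.3e+06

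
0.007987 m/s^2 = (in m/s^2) 0.007987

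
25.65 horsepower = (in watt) 1.913e+04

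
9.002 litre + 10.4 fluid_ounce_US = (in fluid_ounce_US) 314.8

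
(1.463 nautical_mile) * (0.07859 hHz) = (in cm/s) 2.129e+06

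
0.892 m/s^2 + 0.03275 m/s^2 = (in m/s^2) 0.9247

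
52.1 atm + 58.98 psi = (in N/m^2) 5.686e+06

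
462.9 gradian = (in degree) 416.6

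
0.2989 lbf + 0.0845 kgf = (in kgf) 0.2201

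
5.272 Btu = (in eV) 3.472e+22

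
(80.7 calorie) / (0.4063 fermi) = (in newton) 8.31e+17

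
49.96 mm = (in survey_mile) 3.104e-05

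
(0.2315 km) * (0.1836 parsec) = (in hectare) 1.312e+14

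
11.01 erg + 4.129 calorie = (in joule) 17.28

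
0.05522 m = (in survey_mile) 3.431e-05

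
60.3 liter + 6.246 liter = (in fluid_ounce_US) 2250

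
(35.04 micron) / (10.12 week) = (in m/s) 5.725e-12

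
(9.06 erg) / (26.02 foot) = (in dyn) 0.01142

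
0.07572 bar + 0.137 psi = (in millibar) 85.17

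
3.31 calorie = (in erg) 1.385e+08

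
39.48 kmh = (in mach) 0.03221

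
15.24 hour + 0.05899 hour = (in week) 0.09107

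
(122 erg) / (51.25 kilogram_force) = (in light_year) 2.566e-24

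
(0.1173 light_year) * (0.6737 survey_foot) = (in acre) 5.631e+10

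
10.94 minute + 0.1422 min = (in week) 0.001099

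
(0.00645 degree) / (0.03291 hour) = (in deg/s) 5.444e-05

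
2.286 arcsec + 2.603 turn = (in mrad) 1.636e+04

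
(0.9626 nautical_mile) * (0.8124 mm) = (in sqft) 15.59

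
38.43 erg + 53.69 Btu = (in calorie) 1.354e+04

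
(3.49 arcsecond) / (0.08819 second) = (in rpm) 0.001832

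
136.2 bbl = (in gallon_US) 5720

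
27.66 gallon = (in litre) 104.7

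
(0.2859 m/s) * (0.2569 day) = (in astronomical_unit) 4.242e-08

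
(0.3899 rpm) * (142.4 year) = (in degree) 1.051e+10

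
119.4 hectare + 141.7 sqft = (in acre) 295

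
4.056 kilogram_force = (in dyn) 3.978e+06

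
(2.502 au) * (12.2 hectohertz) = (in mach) 1.341e+12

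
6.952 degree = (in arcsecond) 2.503e+04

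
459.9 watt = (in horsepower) 0.6167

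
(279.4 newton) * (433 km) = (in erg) 1.21e+15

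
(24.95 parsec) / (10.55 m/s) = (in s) 7.297e+16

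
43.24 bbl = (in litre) 6875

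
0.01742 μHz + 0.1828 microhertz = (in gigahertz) 2.002e-16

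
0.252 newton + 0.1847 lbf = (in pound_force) 0.2414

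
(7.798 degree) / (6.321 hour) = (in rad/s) 5.981e-06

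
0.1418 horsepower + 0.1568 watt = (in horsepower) 0.142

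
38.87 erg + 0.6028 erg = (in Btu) 3.741e-09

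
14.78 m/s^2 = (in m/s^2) 14.78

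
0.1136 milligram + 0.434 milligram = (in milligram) 0.5476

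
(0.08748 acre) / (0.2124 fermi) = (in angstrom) 1.667e+28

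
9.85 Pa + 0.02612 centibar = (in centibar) 0.03597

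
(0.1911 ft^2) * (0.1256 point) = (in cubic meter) 7.866e-07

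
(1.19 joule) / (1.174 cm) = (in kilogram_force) 10.34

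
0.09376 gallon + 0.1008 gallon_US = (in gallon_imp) 0.162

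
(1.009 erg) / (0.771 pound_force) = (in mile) 1.828e-11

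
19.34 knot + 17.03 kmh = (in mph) 32.84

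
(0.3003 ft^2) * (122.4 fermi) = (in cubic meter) 3.415e-15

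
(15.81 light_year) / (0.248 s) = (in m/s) 6.031e+17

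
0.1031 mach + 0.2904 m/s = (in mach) 0.104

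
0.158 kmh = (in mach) 0.0001289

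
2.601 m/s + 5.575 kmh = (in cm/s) 415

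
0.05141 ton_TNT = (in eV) 1.343e+27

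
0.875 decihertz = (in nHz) 8.75e+07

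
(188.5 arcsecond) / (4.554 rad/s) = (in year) 6.363e-12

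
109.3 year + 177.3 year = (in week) 1.494e+04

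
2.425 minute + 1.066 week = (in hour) 179.1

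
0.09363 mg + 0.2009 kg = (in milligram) 2.009e+05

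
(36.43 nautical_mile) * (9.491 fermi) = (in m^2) 6.403e-10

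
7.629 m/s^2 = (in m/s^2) 7.629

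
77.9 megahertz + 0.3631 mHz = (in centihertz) 7.79e+09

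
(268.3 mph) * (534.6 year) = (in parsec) 6.553e-05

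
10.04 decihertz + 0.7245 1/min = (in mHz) 1016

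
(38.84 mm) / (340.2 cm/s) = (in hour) 3.171e-06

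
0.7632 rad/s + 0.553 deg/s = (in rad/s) 0.7729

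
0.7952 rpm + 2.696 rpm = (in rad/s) 0.3656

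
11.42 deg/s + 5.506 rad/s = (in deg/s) 326.9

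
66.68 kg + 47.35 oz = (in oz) 2399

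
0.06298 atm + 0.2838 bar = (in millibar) 347.6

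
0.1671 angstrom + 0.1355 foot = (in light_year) 4.365e-18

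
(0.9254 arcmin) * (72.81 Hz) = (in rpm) 0.1872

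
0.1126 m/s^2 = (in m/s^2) 0.1126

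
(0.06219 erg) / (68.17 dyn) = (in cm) 0.0009123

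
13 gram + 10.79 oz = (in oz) 11.25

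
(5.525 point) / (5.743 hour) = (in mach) 2.769e-10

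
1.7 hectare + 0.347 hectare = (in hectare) 2.047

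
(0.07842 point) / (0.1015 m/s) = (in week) 4.507e-10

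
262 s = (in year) 8.308e-06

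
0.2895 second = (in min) 0.004825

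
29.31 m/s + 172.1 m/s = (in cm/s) 2.014e+04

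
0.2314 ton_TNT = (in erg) 9.682e+15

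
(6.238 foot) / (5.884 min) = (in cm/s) 0.5386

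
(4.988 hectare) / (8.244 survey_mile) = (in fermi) 3.76e+15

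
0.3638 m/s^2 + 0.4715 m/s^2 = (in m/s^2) 0.8353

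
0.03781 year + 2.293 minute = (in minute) 1.988e+04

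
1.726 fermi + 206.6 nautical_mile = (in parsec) 1.24e-11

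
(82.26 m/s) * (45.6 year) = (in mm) 1.183e+14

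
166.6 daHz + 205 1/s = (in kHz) 1.871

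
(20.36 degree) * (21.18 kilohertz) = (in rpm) 7.187e+04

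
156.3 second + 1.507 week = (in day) 10.55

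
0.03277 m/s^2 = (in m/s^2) 0.03277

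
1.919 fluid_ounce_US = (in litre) 0.05675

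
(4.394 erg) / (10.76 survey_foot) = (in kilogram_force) 1.366e-08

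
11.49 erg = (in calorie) 2.746e-07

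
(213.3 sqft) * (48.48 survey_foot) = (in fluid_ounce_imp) 1.031e+07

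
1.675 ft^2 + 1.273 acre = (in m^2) 5152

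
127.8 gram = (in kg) 0.1278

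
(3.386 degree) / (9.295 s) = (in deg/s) 0.3643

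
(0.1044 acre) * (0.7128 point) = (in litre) 106.2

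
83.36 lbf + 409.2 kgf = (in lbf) 985.5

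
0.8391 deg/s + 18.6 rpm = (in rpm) 18.74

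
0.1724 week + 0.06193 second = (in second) 1.043e+05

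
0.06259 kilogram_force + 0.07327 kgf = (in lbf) 0.2995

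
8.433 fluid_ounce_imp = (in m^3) 0.0002396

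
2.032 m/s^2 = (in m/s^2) 2.032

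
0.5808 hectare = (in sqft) 6.252e+04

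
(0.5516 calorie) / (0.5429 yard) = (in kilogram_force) 0.4741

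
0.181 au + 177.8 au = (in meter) 2.663e+13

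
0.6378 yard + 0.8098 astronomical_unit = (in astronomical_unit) 0.8098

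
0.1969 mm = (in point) 0.5581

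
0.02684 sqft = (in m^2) 0.002494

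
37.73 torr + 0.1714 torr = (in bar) 0.05053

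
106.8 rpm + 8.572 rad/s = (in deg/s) 1132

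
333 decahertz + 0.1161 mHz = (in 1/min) 1.998e+05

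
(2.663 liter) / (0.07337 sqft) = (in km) 0.0003907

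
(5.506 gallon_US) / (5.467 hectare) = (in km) 3.812e-10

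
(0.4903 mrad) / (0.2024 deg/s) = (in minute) 0.002313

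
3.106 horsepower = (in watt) 2316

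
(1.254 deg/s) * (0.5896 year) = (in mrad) 4.069e+08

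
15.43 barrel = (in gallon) 648.1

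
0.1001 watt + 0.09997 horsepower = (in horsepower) 0.1001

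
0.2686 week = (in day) 1.88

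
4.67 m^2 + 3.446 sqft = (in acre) 0.001233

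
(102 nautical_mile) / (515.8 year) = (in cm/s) 0.001161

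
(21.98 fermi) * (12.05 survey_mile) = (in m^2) 4.263e-10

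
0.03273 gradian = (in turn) 8.183e-05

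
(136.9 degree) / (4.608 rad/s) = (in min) 0.008642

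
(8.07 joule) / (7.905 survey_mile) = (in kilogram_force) 6.468e-05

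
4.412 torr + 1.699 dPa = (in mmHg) 4.413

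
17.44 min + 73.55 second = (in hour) 0.3111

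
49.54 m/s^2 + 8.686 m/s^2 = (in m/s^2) 58.23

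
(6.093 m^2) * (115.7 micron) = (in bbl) 0.004434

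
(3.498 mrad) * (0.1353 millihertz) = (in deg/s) 2.712e-05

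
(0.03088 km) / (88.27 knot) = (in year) 2.156e-08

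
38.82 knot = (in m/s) 19.97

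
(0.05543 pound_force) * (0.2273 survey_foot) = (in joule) 0.01708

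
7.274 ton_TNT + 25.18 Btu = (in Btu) 2.885e+07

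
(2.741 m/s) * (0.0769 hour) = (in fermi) 7.588e+17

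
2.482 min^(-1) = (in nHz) 4.137e+07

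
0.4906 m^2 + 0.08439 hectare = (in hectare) 0.08444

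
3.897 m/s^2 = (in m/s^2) 3.897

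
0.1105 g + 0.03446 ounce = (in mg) 1087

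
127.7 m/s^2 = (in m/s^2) 127.7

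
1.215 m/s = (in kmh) 4.374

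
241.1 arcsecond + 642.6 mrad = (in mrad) 643.8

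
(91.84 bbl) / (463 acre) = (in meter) 7.793e-06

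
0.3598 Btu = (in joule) 379.6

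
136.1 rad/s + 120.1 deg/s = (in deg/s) 7918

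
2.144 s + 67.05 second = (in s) 69.19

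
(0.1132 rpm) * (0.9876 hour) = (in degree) 2415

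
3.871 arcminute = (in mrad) 1.126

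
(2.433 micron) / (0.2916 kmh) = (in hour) 8.344e-09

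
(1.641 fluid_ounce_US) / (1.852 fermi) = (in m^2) 2.62e+10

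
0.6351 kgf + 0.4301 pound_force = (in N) 8.141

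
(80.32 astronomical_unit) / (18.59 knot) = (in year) 3.984e+04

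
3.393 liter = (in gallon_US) 0.8963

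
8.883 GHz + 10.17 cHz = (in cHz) 8.883e+11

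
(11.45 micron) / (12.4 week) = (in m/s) 1.527e-12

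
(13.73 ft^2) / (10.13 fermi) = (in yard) 1.377e+14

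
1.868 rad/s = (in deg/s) 107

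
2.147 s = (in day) 2.485e-05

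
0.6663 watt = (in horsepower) 0.0008935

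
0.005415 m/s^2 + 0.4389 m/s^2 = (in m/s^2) 0.4443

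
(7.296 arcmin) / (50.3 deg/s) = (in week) 3.997e-09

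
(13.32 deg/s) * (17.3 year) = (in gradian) 8.074e+09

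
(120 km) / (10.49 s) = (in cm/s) 1.144e+06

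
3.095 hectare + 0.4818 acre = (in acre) 8.13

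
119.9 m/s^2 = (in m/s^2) 119.9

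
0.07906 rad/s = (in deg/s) 4.53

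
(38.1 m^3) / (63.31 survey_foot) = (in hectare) 0.0001974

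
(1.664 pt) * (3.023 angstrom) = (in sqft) 1.91e-12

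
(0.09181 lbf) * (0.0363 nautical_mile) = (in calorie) 6.562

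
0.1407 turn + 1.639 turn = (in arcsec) 2.306e+06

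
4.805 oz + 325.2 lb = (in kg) 147.6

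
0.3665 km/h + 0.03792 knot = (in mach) 0.0003563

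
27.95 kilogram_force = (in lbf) 61.62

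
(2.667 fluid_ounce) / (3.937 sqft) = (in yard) 0.0002358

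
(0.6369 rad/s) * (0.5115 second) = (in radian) 0.3258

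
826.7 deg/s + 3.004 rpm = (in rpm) 140.8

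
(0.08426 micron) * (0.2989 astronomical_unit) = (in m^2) 3768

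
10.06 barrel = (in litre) 1599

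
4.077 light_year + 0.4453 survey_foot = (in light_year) 4.077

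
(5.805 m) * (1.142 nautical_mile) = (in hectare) 1.228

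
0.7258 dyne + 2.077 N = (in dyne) 2.077e+05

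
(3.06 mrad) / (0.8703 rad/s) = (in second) 0.003516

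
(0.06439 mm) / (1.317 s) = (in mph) 0.0001094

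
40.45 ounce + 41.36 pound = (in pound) 43.89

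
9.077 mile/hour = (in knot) 7.888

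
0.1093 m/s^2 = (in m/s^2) 0.1093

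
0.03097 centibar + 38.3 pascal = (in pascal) 69.27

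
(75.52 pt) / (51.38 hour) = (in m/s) 1.44e-07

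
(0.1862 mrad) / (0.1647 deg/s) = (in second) 0.06478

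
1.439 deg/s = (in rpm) 0.2398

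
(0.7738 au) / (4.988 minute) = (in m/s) 3.868e+08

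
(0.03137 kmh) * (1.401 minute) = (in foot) 2.403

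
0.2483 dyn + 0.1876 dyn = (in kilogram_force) 4.445e-07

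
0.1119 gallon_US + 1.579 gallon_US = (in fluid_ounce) 216.4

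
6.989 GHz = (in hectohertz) 6.989e+07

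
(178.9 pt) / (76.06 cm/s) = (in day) 9.604e-07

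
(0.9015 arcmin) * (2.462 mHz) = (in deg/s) 3.699e-05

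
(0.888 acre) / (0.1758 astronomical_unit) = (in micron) 0.1366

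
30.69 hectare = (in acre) 75.84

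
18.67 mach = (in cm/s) 6.357e+05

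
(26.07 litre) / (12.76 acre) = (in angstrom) 5049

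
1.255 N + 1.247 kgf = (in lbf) 3.031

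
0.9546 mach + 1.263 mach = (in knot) 1468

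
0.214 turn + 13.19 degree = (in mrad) 1575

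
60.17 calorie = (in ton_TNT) 6.017e-08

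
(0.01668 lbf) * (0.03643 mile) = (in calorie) 1.04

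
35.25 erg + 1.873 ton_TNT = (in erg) 7.837e+16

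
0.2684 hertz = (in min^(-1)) 16.1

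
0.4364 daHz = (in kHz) 0.004364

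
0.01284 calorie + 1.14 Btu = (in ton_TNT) 2.875e-07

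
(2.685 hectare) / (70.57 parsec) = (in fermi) 12.33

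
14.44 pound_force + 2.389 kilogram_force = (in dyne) 8.766e+06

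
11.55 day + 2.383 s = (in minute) 1.663e+04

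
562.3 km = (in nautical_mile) 303.6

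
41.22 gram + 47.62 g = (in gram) 88.84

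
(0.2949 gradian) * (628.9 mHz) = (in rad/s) 0.002913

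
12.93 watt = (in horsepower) 0.01734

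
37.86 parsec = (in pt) 3.312e+21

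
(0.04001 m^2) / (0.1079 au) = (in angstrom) 0.02479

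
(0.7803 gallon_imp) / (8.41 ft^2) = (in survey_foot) 0.0149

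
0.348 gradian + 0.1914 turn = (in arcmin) 4153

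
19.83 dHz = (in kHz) 0.001983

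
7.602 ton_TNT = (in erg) 3.181e+17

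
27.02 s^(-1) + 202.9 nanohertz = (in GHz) 2.702e-08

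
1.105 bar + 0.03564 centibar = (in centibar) 110.5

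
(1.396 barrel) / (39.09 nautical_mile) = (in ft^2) 3.3e-05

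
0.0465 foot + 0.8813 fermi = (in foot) 0.0465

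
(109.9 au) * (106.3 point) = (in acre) 1.523e+08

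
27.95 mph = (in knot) 24.29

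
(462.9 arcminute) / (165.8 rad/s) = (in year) 2.575e-11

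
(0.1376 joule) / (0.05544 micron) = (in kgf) 2.531e+05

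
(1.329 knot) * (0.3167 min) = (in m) 12.99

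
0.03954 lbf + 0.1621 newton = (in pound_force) 0.07598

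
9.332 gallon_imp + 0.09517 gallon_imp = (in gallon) 11.32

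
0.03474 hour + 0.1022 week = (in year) 0.001964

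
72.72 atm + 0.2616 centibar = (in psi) 1069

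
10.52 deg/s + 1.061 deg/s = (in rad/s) 0.2021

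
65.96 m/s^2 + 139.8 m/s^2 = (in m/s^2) 205.8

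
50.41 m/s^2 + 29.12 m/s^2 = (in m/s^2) 79.53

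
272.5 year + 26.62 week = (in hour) 2.392e+06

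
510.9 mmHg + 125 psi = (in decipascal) 9.3e+06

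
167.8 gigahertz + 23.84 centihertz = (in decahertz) 1.678e+10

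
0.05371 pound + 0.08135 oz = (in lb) 0.05879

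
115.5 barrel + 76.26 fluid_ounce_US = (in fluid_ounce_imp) 6.464e+05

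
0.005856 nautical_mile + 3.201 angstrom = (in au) 7.25e-11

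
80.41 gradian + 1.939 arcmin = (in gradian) 80.45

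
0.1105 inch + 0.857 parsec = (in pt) 7.496e+19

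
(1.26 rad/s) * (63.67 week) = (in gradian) 3.089e+09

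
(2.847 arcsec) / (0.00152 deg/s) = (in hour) 0.0001445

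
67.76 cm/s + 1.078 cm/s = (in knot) 1.338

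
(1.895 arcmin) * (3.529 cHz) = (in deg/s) 0.001115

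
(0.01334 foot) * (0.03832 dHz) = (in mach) 4.576e-08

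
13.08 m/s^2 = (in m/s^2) 13.08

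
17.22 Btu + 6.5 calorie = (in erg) 1.82e+11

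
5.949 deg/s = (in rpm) 0.9915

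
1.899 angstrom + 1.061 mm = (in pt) 3.008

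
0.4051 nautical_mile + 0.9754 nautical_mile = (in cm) 2.557e+05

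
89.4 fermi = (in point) 2.534e-10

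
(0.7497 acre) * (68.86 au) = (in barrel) 1.966e+17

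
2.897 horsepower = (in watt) 2160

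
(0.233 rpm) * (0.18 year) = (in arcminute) 4.761e+08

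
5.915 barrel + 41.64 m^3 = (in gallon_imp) 9366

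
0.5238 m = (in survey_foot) 1.719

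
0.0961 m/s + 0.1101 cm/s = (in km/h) 0.3499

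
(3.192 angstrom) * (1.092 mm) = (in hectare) 3.486e-17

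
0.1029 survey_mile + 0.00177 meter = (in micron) 1.656e+08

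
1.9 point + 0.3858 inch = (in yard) 0.01145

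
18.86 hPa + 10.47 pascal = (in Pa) 1896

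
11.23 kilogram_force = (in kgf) 11.23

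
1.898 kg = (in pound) 4.184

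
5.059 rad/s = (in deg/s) 289.9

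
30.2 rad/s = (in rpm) 288.4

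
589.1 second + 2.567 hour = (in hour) 2.731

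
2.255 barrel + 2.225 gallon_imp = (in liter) 368.6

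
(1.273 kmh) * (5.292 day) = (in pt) 4.583e+08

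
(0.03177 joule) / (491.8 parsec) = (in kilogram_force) 2.135e-22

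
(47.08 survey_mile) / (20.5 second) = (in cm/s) 3.696e+05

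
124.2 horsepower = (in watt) 9.262e+04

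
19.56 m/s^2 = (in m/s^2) 19.56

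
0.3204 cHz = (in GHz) 3.204e-12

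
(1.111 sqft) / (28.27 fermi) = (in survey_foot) 1.198e+13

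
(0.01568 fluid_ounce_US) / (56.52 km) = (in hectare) 8.204e-16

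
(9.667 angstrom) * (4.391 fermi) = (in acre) 1.049e-27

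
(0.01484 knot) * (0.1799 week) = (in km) 0.8306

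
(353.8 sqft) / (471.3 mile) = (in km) 4.334e-08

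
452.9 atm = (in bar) 458.9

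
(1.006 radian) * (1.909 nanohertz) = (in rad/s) 1.92e-09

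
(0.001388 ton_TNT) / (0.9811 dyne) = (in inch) 2.33e+13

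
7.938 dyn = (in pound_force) 1.785e-05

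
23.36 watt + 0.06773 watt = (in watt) 23.43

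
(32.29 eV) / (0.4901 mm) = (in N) 1.056e-14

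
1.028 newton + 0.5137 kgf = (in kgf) 0.6185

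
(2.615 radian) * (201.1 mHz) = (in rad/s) 0.5259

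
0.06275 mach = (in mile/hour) 47.8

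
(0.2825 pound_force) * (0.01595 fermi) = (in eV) 125.1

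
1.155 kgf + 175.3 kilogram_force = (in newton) 1730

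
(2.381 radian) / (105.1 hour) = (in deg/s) 0.0003606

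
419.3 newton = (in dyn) 4.193e+07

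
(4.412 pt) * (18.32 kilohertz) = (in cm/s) 2851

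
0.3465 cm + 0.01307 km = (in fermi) 1.307e+16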